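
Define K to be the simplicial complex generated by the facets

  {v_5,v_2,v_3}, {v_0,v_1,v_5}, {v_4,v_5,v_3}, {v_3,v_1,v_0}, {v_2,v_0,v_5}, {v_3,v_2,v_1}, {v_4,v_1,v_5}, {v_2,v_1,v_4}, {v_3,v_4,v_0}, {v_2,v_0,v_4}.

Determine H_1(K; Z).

H_1 = Z_2.

We work with the vertex ordering v_0 < v_1 < v_2 < v_3 < v_4 < v_5. The simplices of K, each written with vertices in increasing order, are:

  0-simplices (6): [v_0], [v_1], [v_2], [v_3], [v_4], [v_5]
  1-simplices (15): (15 of them)
  2-simplices (10): [v_0,v_1,v_3], [v_0,v_1,v_5], [v_0,v_2,v_4], [v_0,v_2,v_5], [v_0,v_3,v_4], [v_1,v_2,v_3], [v_1,v_2,v_4], [v_1,v_4,v_5], [v_2,v_3,v_5], [v_3,v_4,v_5]

so the chain groups are C_0 ≅ Z^6, C_1 ≅ Z^15, C_2 ≅ Z^10.

∂_1: C_1 → C_0 maps an edge to its endpoints' difference, ∂[p,q] = q − p. For instance
  ∂[v_2,v_5] = [v_5] − [v_2].
The resulting 6×15 matrix has rank 5, and its Smith normal form has invariant factors (1,1,1,1,1).

The boundary map ∂_2: C_2 → C_1 maps a triangle to the signed sum of its edges. For instance
  ∂[v_2,v_3,v_5] = [v_3,v_5] − [v_2,v_5] + [v_2,v_3],
  ∂[v_0,v_2,v_4] = [v_2,v_4] − [v_0,v_4] + [v_0,v_2].
As a 15×10 matrix over Z this has rank 10, with invariant factors (1,1,1,1,1,1,1,1,1,2).

Now H_k = ker ∂_k / im ∂_{k+1}, so:

  H_1: rank ker ∂_1 − rank ∂_2 = (15 − 5) − 10 = 0, and ∂_2 has invariant factor 2 > 1, so H_1 ≅ Z_2.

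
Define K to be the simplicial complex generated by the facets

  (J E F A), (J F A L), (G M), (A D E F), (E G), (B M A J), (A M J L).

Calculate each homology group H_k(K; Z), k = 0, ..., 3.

Take the total order A < B < D < E < F < G < J < L < M on the vertex set. Then K (dimension 3) consists of the simplices:

  0-simplices (9): A, B, D, E, F, G, J, L, M
  1-simplices (20): AB, AD, AE, AF, AJ, AL, AM, BJ, BM, DE, DF, EF, EG, EJ, FJ, FL, GM, JL, JM, LM
  2-simplices (16): ABJ, ABM, ADE, ADF, AEF, AEJ, AFJ, AFL, AJL, AJM, ALM, BJM, DEF, EFJ, FJL, JLM
  3-simplices (5): ABJM, ADEF, AEFJ, AFJL, AJLM

so the chain groups are C_0 ≅ Z^9, C_1 ≅ Z^20, C_2 ≅ Z^16, C_3 ≅ Z^5.

Boundary ∂_1: C_1 → C_0 maps an edge to its endpoints' difference, ∂[p,q] = q − p.
As a 9×20 matrix over Z this has rank 8, with invariant factors (1,1,1,1,1,1,1,1).

∂_2: C_2 → C_1 maps a triangle to the signed sum of its edges. For instance
  ∂DEF = EF − DF + DE,
  ∂AEJ = EJ − AJ + AE.
This gives a 20×16 integer matrix of rank 11; reducing to Smith normal form yields diagonal entries (1,1,1,1,1,1,1,1,1,1,1).

The boundary map ∂_3: C_3 → C_2 sends each 3-simplex σ to the alternating sum Σ_i (−1)^i (σ with its i-th vertex removed). For instance
  ∂AFJL = FJL − AJL + AFL − AFJ,
  ∂AEFJ = EFJ − AFJ + AEJ − AEF.
As a 16×5 matrix over Z this has rank 5, with invariant factors (1,1,1,1,1).

Computing H_k = (kernel of ∂_k) / (image of ∂_{k+1}):

  H_0: rank C_0 − rank ∂_1 = 9 − 8 = 1, and the invariant factors of ∂_1 are all 1, so H_0 = Z.
  H_1: rank ker ∂_1 − rank ∂_2 = (20 − 8) − 11 = 1, and the invariant factors of ∂_2 are all 1, so H_1 = Z.
  H_2: rank ker ∂_2 − rank ∂_3 = (16 − 11) − 5 = 0, and the invariant factors of ∂_3 are all 1, so H_2 = 0.
  H_3: rank ker ∂_3 − rank ∂_4 = (5 − 5) − 0 = 0, and there is no ∂_4, so H_3 = 0.

H_0 ≅ Z,  H_1 ≅ Z,  H_2 = 0,  H_3 = 0.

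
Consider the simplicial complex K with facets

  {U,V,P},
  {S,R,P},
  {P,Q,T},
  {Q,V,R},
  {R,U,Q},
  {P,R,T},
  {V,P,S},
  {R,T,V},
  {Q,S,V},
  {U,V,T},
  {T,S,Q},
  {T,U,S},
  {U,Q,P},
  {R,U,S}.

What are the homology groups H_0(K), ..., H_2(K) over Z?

H_0 = Z,  H_1 = Z^2,  H_2 = Z.

We work with the vertex ordering P < Q < R < S < T < U < V. The simplices of K, each written with vertices in increasing order, are:

  0-simplices (7): P, Q, R, S, T, U, V
  1-simplices (21): PQ, PR, PS, PT, PU, PV, QR, QS, QT, QU, QV, RS, RT, RU, RV, ST, SU, SV, TU, TV, UV
  2-simplices (14): PQT, PQU, PRS, PRT, PSV, PUV, QRU, QRV, QST, QSV, RSU, RTV, STU, TUV

giving chain groups C_0 ≅ Z^7, C_1 ≅ Z^21, C_2 ≅ Z^14.

The boundary map ∂_1: C_1 → C_0 sends each edge [p,q] (with p < q) to q − p. For instance
  ∂QR = R − Q.
As a 7×21 matrix over Z this has rank 6, with invariant factors (1,1,1,1,1,1).

Boundary ∂_2: C_2 → C_1 sends each 2-simplex [p,q,r] to [q,r] − [p,r] + [p,q]. For instance
  ∂TUV = UV − TV + TU,
  ∂PRT = RT − PT + PR.
This gives a 21×14 integer matrix of rank 13; reducing to Smith normal form yields diagonal entries (1,1,1,1,1,1,1,1,1,1,1,1,1).

From H_k ≅ ker(∂_k) / im(∂_{k+1}) we obtain:

  H_0: rank C_0 − rank ∂_1 = 7 − 6 = 1, and the invariant factors of ∂_1 are all 1, so H_0 = Z.
  H_1: rank ker ∂_1 − rank ∂_2 = (21 − 6) − 13 = 2, and the invariant factors of ∂_2 are all 1, so H_1 = Z^2.
  H_2: rank ker ∂_2 − rank ∂_3 = (14 − 13) − 0 = 1, and there is no ∂_3, so H_2 = Z.

As a check, the Euler characteristic is 7 − 21 + 14 = 0, which agrees with 1 − 2 + 1 = 0.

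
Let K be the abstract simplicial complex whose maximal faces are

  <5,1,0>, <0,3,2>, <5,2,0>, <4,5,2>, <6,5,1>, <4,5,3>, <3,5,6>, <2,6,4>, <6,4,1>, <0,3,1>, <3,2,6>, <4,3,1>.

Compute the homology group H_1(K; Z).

Fix the vertex order 0 < 1 < 2 < 3 < 4 < 5 < 6 and write every simplex with vertices in increasing order. Then dim K = 2 and the simplices of K are:

  0-simplices (7): [0], [1], [2], [3], [4], [5], [6]
  1-simplices (18): [0,1], [0,2], [0,3], [0,5], [1,3], [1,4], [1,5], [1,6], [2,3], [2,4], [2,5], [2,6], [3,4], [3,5], [3,6], [4,5], [4,6], [5,6]
  2-simplices (12): [0,1,3], [0,1,5], [0,2,3], [0,2,5], [1,3,4], [1,4,6], [1,5,6], [2,3,6], [2,4,5], [2,4,6], [3,4,5], [3,5,6]

so the chain groups are C_0 ≅ Z^7, C_1 ≅ Z^18, C_2 ≅ Z^12.

Boundary ∂_1: C_1 → C_0 maps an edge to its endpoints' difference, ∂[p,q] = q − p. For instance
  ∂[2,4] = [4] − [2].
The resulting 7×18 matrix has rank 6, and its Smith normal form has invariant factors (1,1,1,1,1,1).

Boundary ∂_2: C_2 → C_1 maps a triangle to the signed sum of its edges. For instance
  ∂[3,5,6] = [5,6] − [3,6] + [3,5],
  ∂[2,3,6] = [3,6] − [2,6] + [2,3].
As a 18×12 matrix over Z this has rank 12, with invariant factors (1,1,1,1,1,1,1,1,1,1,1,2).

Now H_k = ker ∂_k / im ∂_{k+1}, so:

  H_1: rank ker ∂_1 − rank ∂_2 = (18 − 6) − 12 = 0, and ∂_2 has invariant factor 2 > 1, so H_1 = Z/2Z.

H_1 ≅ Z/2Z.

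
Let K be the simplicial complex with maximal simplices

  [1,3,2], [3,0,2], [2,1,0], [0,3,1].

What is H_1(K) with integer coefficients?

Fix the vertex order 0 < 1 < 2 < 3 and write every simplex with vertices in increasing order. Then dim K = 2 and the simplices of K are:

  0-simplices (4): [0], [1], [2], [3]
  1-simplices (6): [0,1], [0,2], [0,3], [1,2], [1,3], [2,3]
  2-simplices (4): [0,1,2], [0,1,3], [0,2,3], [1,2,3]

so the chain groups are C_0 ≅ Z^4, C_1 ≅ Z^6, C_2 ≅ Z^4.

The boundary map ∂_1: C_1 → C_0 sends each edge [p,q] (with p < q) to q − p. For instance
  ∂[0,1] = [1] − [0].
As a 4×6 matrix over Z this has rank 3, with invariant factors (1,1,1).

∂_2: C_2 → C_1 sends each 2-simplex [p,q,r] to [q,r] − [p,r] + [p,q]. For instance
  ∂[0,1,2] = [1,2] − [0,2] + [0,1],
  ∂[0,1,3] = [1,3] − [0,3] + [0,1].
This gives a 6×4 integer matrix of rank 3; reducing to Smith normal form yields diagonal entries (1,1,1).

Computing H_k = (kernel of ∂_k) / (image of ∂_{k+1}):

  H_1: rank ker ∂_1 − rank ∂_2 = (6 − 3) − 3 = 0, and the invariant factors of ∂_2 are all 1, so H_1 = 0.

H_1 = 0.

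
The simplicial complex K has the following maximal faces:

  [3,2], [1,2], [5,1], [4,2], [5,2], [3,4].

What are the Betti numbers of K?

Take the total order 1 < 2 < 3 < 4 < 5 on the vertex set. Then K (dimension 1) consists of the simplices:

  0-simplices (5): [1], [2], [3], [4], [5]
  1-simplices (6): [1,2], [1,5], [2,3], [2,4], [2,5], [3,4]

so the chain groups are C_0 ≅ Z^5, C_1 ≅ Z^6.

Boundary ∂_1: C_1 → C_0 maps an edge to its endpoints' difference, ∂[p,q] = q − p.
This gives a 5×6 integer matrix of rank 4; reducing to Smith normal form yields diagonal entries (1,1,1,1).

Now H_k = ker ∂_k / im ∂_{k+1}, so:

  H_0: rank C_0 − rank ∂_1 = 5 − 4 = 1, and the invariant factors of ∂_1 are all 1, so H_0 = Z.
  H_1: rank ker ∂_1 − rank ∂_2 = (6 − 4) − 0 = 2, and there is no ∂_2, so H_1 = Z^2.

Hence the Betti numbers are b_0 = 1, b_1 = 2.

b_0 = 1, b_1 = 2.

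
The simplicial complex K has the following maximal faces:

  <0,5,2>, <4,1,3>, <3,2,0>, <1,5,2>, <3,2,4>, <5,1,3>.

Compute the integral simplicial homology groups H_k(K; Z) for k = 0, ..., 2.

H_0 ≅ Z,  H_1 ≅ Z,  H_2 = 0.

K has 6 vertices, 12 edges, 6 triangles.
rank ∂_0 = 0, rank ∂_1 = 5 ⇒ b_0 = 6 − 0 − 5 = 1; all invariant factors of ∂_1 are 1 so no torsion. So H_0 ≅ Z.
rank ∂_1 = 5, rank ∂_2 = 6 ⇒ b_1 = 12 − 5 − 6 = 1; all invariant factors of ∂_2 are 1 so no torsion. So H_1 ≅ Z.
rank ∂_2 = 6, rank ∂_3 = 0 ⇒ b_2 = 6 − 6 − 0 = 0. So H_2 ≅ 0.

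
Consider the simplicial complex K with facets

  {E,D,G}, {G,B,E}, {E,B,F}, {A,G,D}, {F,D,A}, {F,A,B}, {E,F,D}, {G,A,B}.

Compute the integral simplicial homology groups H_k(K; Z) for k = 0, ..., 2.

H_0 = Z,  H_1 = 0,  H_2 = Z.

Fix the vertex order A < B < D < E < F < G and write every simplex with vertices in increasing order. Then dim K = 2 and the simplices of K are:

  0-simplices (6): A, B, D, E, F, G
  1-simplices (12): AB, AD, AF, AG, BE, BF, BG, DE, DF, DG, EF, EG
  2-simplices (8): ABF, ABG, ADF, ADG, BEF, BEG, DEF, DEG

giving chain groups C_0 ≅ Z^6, C_1 ≅ Z^12, C_2 ≅ Z^8.

∂_1: C_1 → C_0 sends each edge [p,q] (with p < q) to q − p. For instance
  ∂DE = E − D.
The 6×12 boundary matrix has rank 5 and Smith normal form diag(1,1,1,1,1).

The boundary map ∂_2: C_2 → C_1 maps a triangle to the signed sum of its edges. For instance
  ∂ABF = BF − AF + AB,
  ∂ADF = DF − AF + AD.
The 12×8 boundary matrix has rank 7 and Smith normal form diag(1,1,1,1,1,1,1).

Reading off H_k = ker ∂_k / im ∂_{k+1}:

  H_0: rank C_0 − rank ∂_1 = 6 − 5 = 1, and the invariant factors of ∂_1 are all 1, so H_0 ≅ Z.
  H_1: rank ker ∂_1 − rank ∂_2 = (12 − 5) − 7 = 0, and the invariant factors of ∂_2 are all 1, so H_1 ≅ 0.
  H_2: rank ker ∂_2 − rank ∂_3 = (8 − 7) − 0 = 1, and there is no ∂_3, so H_2 ≅ Z.

As a check, the Euler characteristic is 6 − 12 + 8 = 2, which agrees with 1 − 0 + 1 = 2.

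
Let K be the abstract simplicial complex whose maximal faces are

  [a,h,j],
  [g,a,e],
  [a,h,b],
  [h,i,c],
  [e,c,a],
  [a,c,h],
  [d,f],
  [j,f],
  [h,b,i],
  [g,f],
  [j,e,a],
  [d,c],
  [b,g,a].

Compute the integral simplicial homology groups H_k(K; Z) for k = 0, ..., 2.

We work with the vertex ordering a < b < c < d < e < f < g < h < i < j. The simplices of K, each written with vertices in increasing order, are:

  0-simplices (10): a, b, c, d, e, f, g, h, i, j
  1-simplices (20): ab, ac, ae, ag, ah, aj, bg, bh, bi, cd, ce, ch, ci, df, eg, ej, fg, fj, hi, hj
  2-simplices (9): abg, abh, ace, ach, aeg, aej, ahj, bhi, chi

Hence C_0 ≅ Z^10, C_1 ≅ Z^20, C_2 ≅ Z^9.

∂_1: C_1 → C_0 maps an edge to its endpoints' difference, ∂[p,q] = q − p.
This gives a 10×20 integer matrix of rank 9; reducing to Smith normal form yields diagonal entries (1,1,1,1,1,1,1,1,1).

The boundary map ∂_2: C_2 → C_1 maps a triangle to the signed sum of its edges. For instance
  ∂ahj = hj − aj + ah,
  ∂ach = ch − ah + ac.
The 20×9 boundary matrix has rank 9 and Smith normal form diag(1,1,1,1,1,1,1,1,1).

Now H_k = ker ∂_k / im ∂_{k+1}, so:

  H_0: rank C_0 − rank ∂_1 = 10 − 9 = 1, and the invariant factors of ∂_1 are all 1, so H_0 ≅ Z.
  H_1: rank ker ∂_1 − rank ∂_2 = (20 − 9) − 9 = 2, and the invariant factors of ∂_2 are all 1, so H_1 ≅ Z^2.
  H_2: rank ker ∂_2 − rank ∂_3 = (9 − 9) − 0 = 0, and there is no ∂_3, so H_2 ≅ 0.

H_0 = Z,  H_1 = Z^2,  H_2 = 0.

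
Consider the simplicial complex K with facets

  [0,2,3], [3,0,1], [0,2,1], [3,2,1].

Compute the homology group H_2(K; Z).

Fix the vertex order 0 < 1 < 2 < 3 and write every simplex with vertices in increasing order. Then dim K = 2 and the simplices of K are:

  0-simplices (4): [0], [1], [2], [3]
  1-simplices (6): [0,1], [0,2], [0,3], [1,2], [1,3], [2,3]
  2-simplices (4): [0,1,2], [0,1,3], [0,2,3], [1,2,3]

Hence C_0 ≅ Z^4, C_1 ≅ Z^6, C_2 ≅ Z^4.

∂_1: C_1 → C_0 sends each edge [p,q] (with p < q) to q − p.
The resulting 4×6 matrix has rank 3, and its Smith normal form has invariant factors (1,1,1).

∂_2: C_2 → C_1 maps a triangle to the signed sum of its edges. For instance
  ∂[1,2,3] = [2,3] − [1,3] + [1,2],
  ∂[0,1,2] = [1,2] − [0,2] + [0,1].
This gives a 6×4 integer matrix of rank 3; reducing to Smith normal form yields diagonal entries (1,1,1).

Now H_k = ker ∂_k / im ∂_{k+1}, so:

  H_2: rank ker ∂_2 − rank ∂_3 = (4 − 3) − 0 = 1, and there is no ∂_3, so H_2 = Z.

(K is a triangulation of the 2-sphere S^2.)

H_2 = Z.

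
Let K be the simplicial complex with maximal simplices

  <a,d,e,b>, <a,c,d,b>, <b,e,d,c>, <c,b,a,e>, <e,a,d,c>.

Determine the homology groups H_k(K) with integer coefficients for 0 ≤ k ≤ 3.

H_0 ≅ Z,  H_1 = 0,  H_2 = 0,  H_3 ≅ Z.

Order the vertices as a < b < c < d < e. Listing each simplex with vertices in this order, K has dimension 3 with simplices:

  0-simplices (5): a, b, c, d, e
  1-simplices (10): ab, ac, ad, ae, bc, bd, be, cd, ce, de
  2-simplices (10): abc, abd, abe, acd, ace, ade, bcd, bce, bde, cde
  3-simplices (5): abcd, abce, abde, acde, bcde

Hence C_0 ≅ Z^5, C_1 ≅ Z^10, C_2 ≅ Z^10, C_3 ≅ Z^5.

Boundary ∂_1: C_1 → C_0 sends each edge [p,q] (with p < q) to q − p. For instance
  ∂ab = b − a.
The resulting 5×10 matrix has rank 4, and its Smith normal form has invariant factors (1,1,1,1).

The boundary map ∂_2: C_2 → C_1 sends each 2-simplex [p,q,r] to [q,r] − [p,r] + [p,q]. For instance
  ∂abd = bd − ad + ab,
  ∂cde = de − ce + cd.
This gives a 10×10 integer matrix of rank 6; reducing to Smith normal form yields diagonal entries (1,1,1,1,1,1).

Boundary ∂_3: C_3 → C_2 sends each 3-simplex σ to the alternating sum Σ_i (−1)^i (σ with its i-th vertex removed). For instance
  ∂bcde = cde − bde + bce − bcd,
  ∂acde = cde − ade + ace − acd.
The resulting 10×5 matrix has rank 4, and its Smith normal form has invariant factors (1,1,1,1).

From H_k ≅ ker(∂_k) / im(∂_{k+1}) we obtain:

  H_0: rank C_0 − rank ∂_1 = 5 − 4 = 1, and the invariant factors of ∂_1 are all 1, so H_0 = Z.
  H_1: rank ker ∂_1 − rank ∂_2 = (10 − 4) − 6 = 0, and the invariant factors of ∂_2 are all 1, so H_1 = 0.
  H_2: rank ker ∂_2 − rank ∂_3 = (10 − 6) − 4 = 0, and the invariant factors of ∂_3 are all 1, so H_2 = 0.
  H_3: rank ker ∂_3 − rank ∂_4 = (5 − 4) − 0 = 1, and there is no ∂_4, so H_3 = Z.

As a check, the Euler characteristic is 5 − 10 + 10 − 5 = 0, which agrees with 1 − 0 + 0 − 1 = 0.
(K is a triangulation of the 3-sphere S^3.)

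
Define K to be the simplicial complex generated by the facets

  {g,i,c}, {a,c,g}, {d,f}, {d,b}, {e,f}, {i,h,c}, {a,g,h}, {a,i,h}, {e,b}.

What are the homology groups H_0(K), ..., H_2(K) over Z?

H_0 = Z^2,  H_1 = Z^2,  H_2 = 0.

K has 9 vertices, 14 edges, 5 triangles.
rank ∂_0 = 0, rank ∂_1 = 7 ⇒ b_0 = 9 − 0 − 7 = 2; all invariant factors of ∂_1 are 1 so no torsion. So H_0 ≅ Z^2.
rank ∂_1 = 7, rank ∂_2 = 5 ⇒ b_1 = 14 − 7 − 5 = 2; all invariant factors of ∂_2 are 1 so no torsion. So H_1 ≅ Z^2.
rank ∂_2 = 5, rank ∂_3 = 0 ⇒ b_2 = 5 − 5 − 0 = 0. So H_2 ≅ 0.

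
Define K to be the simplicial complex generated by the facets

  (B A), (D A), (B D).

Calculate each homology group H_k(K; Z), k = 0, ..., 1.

H_0 ≅ Z,  H_1 ≅ Z.

K has 3 vertices, 3 edges.
rank ∂_0 = 0, rank ∂_1 = 2 ⇒ b_0 = 3 − 0 − 2 = 1; all invariant factors of ∂_1 are 1 so no torsion. So H_0 = Z.
rank ∂_1 = 2, rank ∂_2 = 0 ⇒ b_1 = 3 − 2 − 0 = 1. So H_1 = Z.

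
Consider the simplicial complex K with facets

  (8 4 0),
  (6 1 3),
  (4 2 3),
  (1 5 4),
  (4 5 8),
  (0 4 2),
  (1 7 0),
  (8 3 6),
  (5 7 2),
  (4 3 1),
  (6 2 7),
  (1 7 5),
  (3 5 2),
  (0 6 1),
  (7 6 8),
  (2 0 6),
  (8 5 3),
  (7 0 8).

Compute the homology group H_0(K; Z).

K has 9 vertices, 27 edges, 18 triangles.
rank ∂_0 = 0, rank ∂_1 = 8 ⇒ b_0 = 9 − 0 − 8 = 1; all invariant factors of ∂_1 are 1 so no torsion. So H_0 = Z.

H_0 ≅ Z.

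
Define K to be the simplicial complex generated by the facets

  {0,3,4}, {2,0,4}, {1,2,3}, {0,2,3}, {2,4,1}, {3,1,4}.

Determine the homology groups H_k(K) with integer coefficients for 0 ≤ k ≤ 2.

Order the vertices as 0 < 1 < 2 < 3 < 4. Listing each simplex with vertices in this order, K has dimension 2 with simplices:

  0-simplices (5): [0], [1], [2], [3], [4]
  1-simplices (9): [0,2], [0,3], [0,4], [1,2], [1,3], [1,4], [2,3], [2,4], [3,4]
  2-simplices (6): [0,2,3], [0,2,4], [0,3,4], [1,2,3], [1,2,4], [1,3,4]

giving chain groups C_0 ≅ Z^5, C_1 ≅ Z^9, C_2 ≅ Z^6.

The boundary map ∂_1: C_1 → C_0 sends each edge [p,q] (with p < q) to q − p. For instance
  ∂[2,3] = [3] − [2].
The resulting 5×9 matrix has rank 4, and its Smith normal form has invariant factors (1,1,1,1).

The boundary map ∂_2: C_2 → C_1 maps a triangle to the signed sum of its edges. For instance
  ∂[1,3,4] = [3,4] − [1,4] + [1,3],
  ∂[1,2,4] = [2,4] − [1,4] + [1,2].
As a 9×6 matrix over Z this has rank 5, with invariant factors (1,1,1,1,1).

Computing H_k = (kernel of ∂_k) / (image of ∂_{k+1}):

  H_0: rank C_0 − rank ∂_1 = 5 − 4 = 1, and the invariant factors of ∂_1 are all 1, so H_0 = Z.
  H_1: rank ker ∂_1 − rank ∂_2 = (9 − 4) − 5 = 0, and the invariant factors of ∂_2 are all 1, so H_1 = 0.
  H_2: rank ker ∂_2 − rank ∂_3 = (6 − 5) − 0 = 1, and there is no ∂_3, so H_2 = Z.

As a check, the Euler characteristic is 5 − 9 + 6 = 2, which agrees with 1 − 0 + 1 = 2.

H_0 ≅ Z,  H_1 = 0,  H_2 ≅ Z.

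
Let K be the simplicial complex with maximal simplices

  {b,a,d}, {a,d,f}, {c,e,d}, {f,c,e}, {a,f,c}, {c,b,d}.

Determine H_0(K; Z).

H_0 = Z.

Fix the vertex order a < b < c < d < e < f and write every simplex with vertices in increasing order. Then dim K = 2 and the simplices of K are:

  0-simplices (6): a, b, c, d, e, f
  1-simplices (12): ab, ac, ad, af, bc, bd, cd, ce, cf, de, df, ef
  2-simplices (6): abd, acf, adf, bcd, cde, cef

so the chain groups are C_0 ≅ Z^6, C_1 ≅ Z^12, C_2 ≅ Z^6.

The boundary map ∂_1: C_1 → C_0 maps an edge to its endpoints' difference, ∂[p,q] = q − p.
The resulting 6×12 matrix has rank 5, and its Smith normal form has invariant factors (1,1,1,1,1).

The boundary map ∂_2: C_2 → C_1 maps a triangle to the signed sum of its edges. For instance
  ∂adf = df − af + ad,
  ∂abd = bd − ad + ab.
The resulting 12×6 matrix has rank 6, and its Smith normal form has invariant factors (1,1,1,1,1,1).

Reading off H_k = ker ∂_k / im ∂_{k+1}:

  H_0: rank C_0 − rank ∂_1 = 6 − 5 = 1, and the invariant factors of ∂_1 are all 1, so H_0 = Z.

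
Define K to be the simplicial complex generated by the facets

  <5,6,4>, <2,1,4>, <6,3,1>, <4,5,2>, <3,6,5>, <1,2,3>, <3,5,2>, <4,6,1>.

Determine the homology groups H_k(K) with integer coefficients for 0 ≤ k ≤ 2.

We work with the vertex ordering 1 < 2 < 3 < 4 < 5 < 6. The simplices of K, each written with vertices in increasing order, are:

  0-simplices (6): [1], [2], [3], [4], [5], [6]
  1-simplices (12): [1,2], [1,3], [1,4], [1,6], [2,3], [2,4], [2,5], [3,5], [3,6], [4,5], [4,6], [5,6]
  2-simplices (8): [1,2,3], [1,2,4], [1,3,6], [1,4,6], [2,3,5], [2,4,5], [3,5,6], [4,5,6]

so the chain groups are C_0 ≅ Z^6, C_1 ≅ Z^12, C_2 ≅ Z^8.

The boundary map ∂_1: C_1 → C_0 is given by ∂[p,q] = [q] − [p].
As a 6×12 matrix over Z this has rank 5, with invariant factors (1,1,1,1,1).

∂_2: C_2 → C_1 maps a triangle to the signed sum of its edges. For instance
  ∂[2,4,5] = [4,5] − [2,5] + [2,4],
  ∂[1,4,6] = [4,6] − [1,6] + [1,4].
As a 12×8 matrix over Z this has rank 7, with invariant factors (1,1,1,1,1,1,1).

From H_k ≅ ker(∂_k) / im(∂_{k+1}) we obtain:

  H_0: rank C_0 − rank ∂_1 = 6 − 5 = 1, and the invariant factors of ∂_1 are all 1, so H_0 = Z.
  H_1: rank ker ∂_1 − rank ∂_2 = (12 − 5) − 7 = 0, and the invariant factors of ∂_2 are all 1, so H_1 = 0.
  H_2: rank ker ∂_2 − rank ∂_3 = (8 − 7) − 0 = 1, and there is no ∂_3, so H_2 = Z.

(K is a triangulation of the 2-sphere S^2.)

H_0 = Z,  H_1 = 0,  H_2 = Z.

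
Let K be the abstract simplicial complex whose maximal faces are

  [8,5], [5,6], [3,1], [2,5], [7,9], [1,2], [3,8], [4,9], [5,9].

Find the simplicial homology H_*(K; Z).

H_0 = Z,  H_1 = Z.

We work with the vertex ordering 1 < 2 < 3 < 4 < 5 < 6 < 7 < 8 < 9. The simplices of K, each written with vertices in increasing order, are:

  0-simplices (9): [1], [2], [3], [4], [5], [6], [7], [8], [9]
  1-simplices (9): [1,2], [1,3], [2,5], [3,8], [4,9], [5,6], [5,8], [5,9], [7,9]

so the chain groups are C_0 ≅ Z^9, C_1 ≅ Z^9.

The boundary map ∂_1: C_1 → C_0 is given by ∂[p,q] = [q] − [p]. For instance
  ∂[5,8] = [8] − [5].
As a 9×9 matrix over Z this has rank 8, with invariant factors (1,1,1,1,1,1,1,1).

Reading off H_k = ker ∂_k / im ∂_{k+1}:

  H_0: rank C_0 − rank ∂_1 = 9 − 8 = 1, and the invariant factors of ∂_1 are all 1, so H_0 ≅ Z.
  H_1: rank ker ∂_1 − rank ∂_2 = (9 − 8) − 0 = 1, and there is no ∂_2, so H_1 ≅ Z.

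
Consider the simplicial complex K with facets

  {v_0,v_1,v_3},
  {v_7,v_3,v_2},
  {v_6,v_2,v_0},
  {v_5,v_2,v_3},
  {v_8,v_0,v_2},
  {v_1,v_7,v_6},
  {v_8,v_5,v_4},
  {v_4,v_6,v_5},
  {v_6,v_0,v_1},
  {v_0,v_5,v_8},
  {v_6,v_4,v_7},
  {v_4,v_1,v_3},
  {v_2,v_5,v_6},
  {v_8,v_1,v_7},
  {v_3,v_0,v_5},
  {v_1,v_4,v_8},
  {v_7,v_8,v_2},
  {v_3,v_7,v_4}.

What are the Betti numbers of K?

b_0 = 1, b_1 = 1, b_2 = 0.

We work with the vertex ordering v_0 < v_1 < v_2 < v_3 < v_4 < v_5 < v_6 < v_7 < v_8. The simplices of K, each written with vertices in increasing order, are:

  0-simplices (9): [v_0], [v_1], [v_2], [v_3], [v_4], [v_5], [v_6], [v_7], [v_8]
  1-simplices (27): (27 of them)
  2-simplices (18): (18 of them)

Hence C_0 ≅ Z^9, C_1 ≅ Z^27, C_2 ≅ Z^18.

The boundary map ∂_1: C_1 → C_0 sends each edge [p,q] (with p < q) to q − p.
The 9×27 boundary matrix has rank 8 and Smith normal form diag(1,1,1,1,1,1,1,1).

The boundary map ∂_2: C_2 → C_1 maps a triangle to the signed sum of its edges. For instance
  ∂[v_2,v_3,v_7] = [v_3,v_7] − [v_2,v_7] + [v_2,v_3],
  ∂[v_3,v_4,v_7] = [v_4,v_7] − [v_3,v_7] + [v_3,v_4].
As a 27×18 matrix over Z this has rank 18, with invariant factors (1,1,1,1,1,1,1,1,1,1,1,1,1,1,1,1,1,2).

Reading off H_k = ker ∂_k / im ∂_{k+1}:

  H_0: rank C_0 − rank ∂_1 = 9 − 8 = 1, and the invariant factors of ∂_1 are all 1, so H_0 = Z.
  H_1: rank ker ∂_1 − rank ∂_2 = (27 − 8) − 18 = 1, and ∂_2 has invariant factor 2 > 1, so H_1 = Z × Z/2.
  H_2: rank ker ∂_2 − rank ∂_3 = (18 − 18) − 0 = 0, and there is no ∂_3, so H_2 = 0.

Hence the Betti numbers are b_0 = 1, b_1 = 1, b_2 = 0.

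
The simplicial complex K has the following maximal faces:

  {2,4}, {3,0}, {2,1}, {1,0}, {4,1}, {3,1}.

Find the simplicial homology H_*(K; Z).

We work with the vertex ordering 0 < 1 < 2 < 3 < 4. The simplices of K, each written with vertices in increasing order, are:

  0-simplices (5): [0], [1], [2], [3], [4]
  1-simplices (6): [0,1], [0,3], [1,2], [1,3], [1,4], [2,4]

giving chain groups C_0 ≅ Z^5, C_1 ≅ Z^6.

Boundary ∂_1: C_1 → C_0 is given by ∂[p,q] = [q] − [p]. For instance
  ∂[0,3] = [3] − [0].
The 5×6 boundary matrix has rank 4 and Smith normal form diag(1,1,1,1).

Reading off H_k = ker ∂_k / im ∂_{k+1}:

  H_0: rank C_0 − rank ∂_1 = 5 − 4 = 1, and the invariant factors of ∂_1 are all 1, so H_0 ≅ Z.
  H_1: rank ker ∂_1 − rank ∂_2 = (6 − 4) − 0 = 2, and there is no ∂_2, so H_1 ≅ Z^2.

As a check, the Euler characteristic is 5 − 6 = -1, which agrees with 1 − 2 = -1.

H_0 = Z,  H_1 = Z^2.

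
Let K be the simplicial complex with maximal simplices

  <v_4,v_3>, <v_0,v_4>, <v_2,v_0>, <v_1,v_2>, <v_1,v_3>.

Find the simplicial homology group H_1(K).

H_1 = Z.

We work with the vertex ordering v_0 < v_1 < v_2 < v_3 < v_4. The simplices of K, each written with vertices in increasing order, are:

  0-simplices (5): [v_0], [v_1], [v_2], [v_3], [v_4]
  1-simplices (5): [v_0,v_2], [v_0,v_4], [v_1,v_2], [v_1,v_3], [v_3,v_4]

Hence C_0 ≅ Z^5, C_1 ≅ Z^5.

∂_1: C_1 → C_0 maps an edge to its endpoints' difference, ∂[p,q] = q − p. For instance
  ∂[v_0,v_4] = [v_4] − [v_0].
As a 5×5 matrix over Z this has rank 4, with invariant factors (1,1,1,1).

Now H_k = ker ∂_k / im ∂_{k+1}, so:

  H_1: rank ker ∂_1 − rank ∂_2 = (5 − 4) − 0 = 1, and there is no ∂_2, so H_1 ≅ Z.

(K is a triangulation of the circle S^1.)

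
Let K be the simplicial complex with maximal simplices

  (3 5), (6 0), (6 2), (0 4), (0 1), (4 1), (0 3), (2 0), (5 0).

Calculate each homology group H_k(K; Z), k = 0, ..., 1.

H_0 = Z,  H_1 = Z^3.

Fix the vertex order 0 < 1 < 2 < 3 < 4 < 5 < 6 and write every simplex with vertices in increasing order. Then dim K = 1 and the simplices of K are:

  0-simplices (7): [0], [1], [2], [3], [4], [5], [6]
  1-simplices (9): [0,1], [0,2], [0,3], [0,4], [0,5], [0,6], [1,4], [2,6], [3,5]

giving chain groups C_0 ≅ Z^7, C_1 ≅ Z^9.

Boundary ∂_1: C_1 → C_0 sends each edge [p,q] (with p < q) to q − p. For instance
  ∂[0,1] = [1] − [0].
As a 7×9 matrix over Z this has rank 6, with invariant factors (1,1,1,1,1,1).

Reading off H_k = ker ∂_k / im ∂_{k+1}:

  H_0: rank C_0 − rank ∂_1 = 7 − 6 = 1, and the invariant factors of ∂_1 are all 1, so H_0 ≅ Z.
  H_1: rank ker ∂_1 − rank ∂_2 = (9 − 6) − 0 = 3, and there is no ∂_2, so H_1 ≅ Z^3.

As a check, the Euler characteristic is 7 − 9 = -2, which agrees with 1 − 3 = -2.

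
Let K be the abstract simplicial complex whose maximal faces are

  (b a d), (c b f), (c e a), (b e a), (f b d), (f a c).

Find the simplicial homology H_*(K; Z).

Fix the vertex order a < b < c < d < e < f and write every simplex with vertices in increasing order. Then dim K = 2 and the simplices of K are:

  0-simplices (6): a, b, c, d, e, f
  1-simplices (12): ab, ac, ad, ae, af, bc, bd, be, bf, ce, cf, df
  2-simplices (6): abd, abe, ace, acf, bcf, bdf

giving chain groups C_0 ≅ Z^6, C_1 ≅ Z^12, C_2 ≅ Z^6.

∂_1: C_1 → C_0 is given by ∂[p,q] = [q] − [p]. For instance
  ∂bd = d − b.
The resulting 6×12 matrix has rank 5, and its Smith normal form has invariant factors (1,1,1,1,1).

The boundary map ∂_2: C_2 → C_1 acts by ∂[p,q,r] = [q,r] − [p,r] + [p,q]. For instance
  ∂bcf = cf − bf + bc,
  ∂ace = ce − ae + ac.
As a 12×6 matrix over Z this has rank 6, with invariant factors (1,1,1,1,1,1).

Computing H_k = (kernel of ∂_k) / (image of ∂_{k+1}):

  H_0: rank C_0 − rank ∂_1 = 6 − 5 = 1, and the invariant factors of ∂_1 are all 1, so H_0 ≅ Z.
  H_1: rank ker ∂_1 − rank ∂_2 = (12 − 5) − 6 = 1, and the invariant factors of ∂_2 are all 1, so H_1 ≅ Z.
  H_2: rank ker ∂_2 − rank ∂_3 = (6 − 6) − 0 = 0, and there is no ∂_3, so H_2 ≅ 0.

H_0 ≅ Z,  H_1 ≅ Z,  H_2 = 0.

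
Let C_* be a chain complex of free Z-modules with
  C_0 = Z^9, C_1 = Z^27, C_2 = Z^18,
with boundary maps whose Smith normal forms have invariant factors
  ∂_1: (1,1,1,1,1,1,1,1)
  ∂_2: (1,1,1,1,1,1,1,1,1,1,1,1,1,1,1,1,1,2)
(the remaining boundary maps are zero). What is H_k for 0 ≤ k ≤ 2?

H_0 ≅ Z,  H_1 ≅ Z ⊕ Z/2,  H_2 = 0.

H_0: b_0 = 9 − 0 − 8 = 1; torsion from ∂_1 factors > 1: none. So H_0 ≅ Z.
H_1: b_1 = 27 − 8 − 18 = 1; torsion from ∂_2 factors > 1: [2]. So H_1 ≅ Z ⊕ Z/2.
H_2: b_2 = 18 − 18 − 0 = 0; torsion from ∂_3 factors > 1: none. So H_2 ≅ 0.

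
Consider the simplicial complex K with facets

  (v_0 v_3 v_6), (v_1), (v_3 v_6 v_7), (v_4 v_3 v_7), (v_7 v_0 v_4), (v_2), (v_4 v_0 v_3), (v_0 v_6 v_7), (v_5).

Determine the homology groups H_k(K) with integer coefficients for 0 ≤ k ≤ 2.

Order the vertices as v_0 < v_1 < v_2 < v_3 < v_4 < v_5 < v_6 < v_7. Listing each simplex with vertices in this order, K has dimension 2 with simplices:

  0-simplices (8): [v_0], [v_1], [v_2], [v_3], [v_4], [v_5], [v_6], [v_7]
  1-simplices (9): [v_0,v_3], [v_0,v_4], [v_0,v_6], [v_0,v_7], [v_3,v_4], [v_3,v_6], [v_3,v_7], [v_4,v_7], [v_6,v_7]
  2-simplices (6): [v_0,v_3,v_4], [v_0,v_3,v_6], [v_0,v_4,v_7], [v_0,v_6,v_7], [v_3,v_4,v_7], [v_3,v_6,v_7]

so the chain groups are C_0 ≅ Z^8, C_1 ≅ Z^9, C_2 ≅ Z^6.

Boundary ∂_1: C_1 → C_0 sends each edge [p,q] (with p < q) to q − p. For instance
  ∂[v_0,v_7] = [v_7] − [v_0].
The resulting 8×9 matrix has rank 4, and its Smith normal form has invariant factors (1,1,1,1).

∂_2: C_2 → C_1 maps a triangle to the signed sum of its edges. For instance
  ∂[v_3,v_4,v_7] = [v_4,v_7] − [v_3,v_7] + [v_3,v_4],
  ∂[v_0,v_3,v_4] = [v_3,v_4] − [v_0,v_4] + [v_0,v_3].
This gives a 9×6 integer matrix of rank 5; reducing to Smith normal form yields diagonal entries (1,1,1,1,1).

Reading off H_k = ker ∂_k / im ∂_{k+1}:

  H_0: rank C_0 − rank ∂_1 = 8 − 4 = 4, and the invariant factors of ∂_1 are all 1, so H_0 ≅ Z^4.
  H_1: rank ker ∂_1 − rank ∂_2 = (9 − 4) − 5 = 0, and the invariant factors of ∂_2 are all 1, so H_1 ≅ 0.
  H_2: rank ker ∂_2 − rank ∂_3 = (6 − 5) − 0 = 1, and there is no ∂_3, so H_2 ≅ Z.

As a check, the Euler characteristic is 8 − 9 + 6 = 5, which agrees with 4 − 0 + 1 = 5.

H_0 = Z^4,  H_1 = 0,  H_2 = Z.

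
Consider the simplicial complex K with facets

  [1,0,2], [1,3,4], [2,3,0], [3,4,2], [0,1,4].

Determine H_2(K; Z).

We work with the vertex ordering 0 < 1 < 2 < 3 < 4. The simplices of K, each written with vertices in increasing order, are:

  0-simplices (5): [0], [1], [2], [3], [4]
  1-simplices (10): [0,1], [0,2], [0,3], [0,4], [1,2], [1,3], [1,4], [2,3], [2,4], [3,4]
  2-simplices (5): [0,1,2], [0,1,4], [0,2,3], [1,3,4], [2,3,4]

giving chain groups C_0 ≅ Z^5, C_1 ≅ Z^10, C_2 ≅ Z^5.

∂_1: C_1 → C_0 maps an edge to its endpoints' difference, ∂[p,q] = q − p. For instance
  ∂[1,2] = [2] − [1].
The 5×10 boundary matrix has rank 4 and Smith normal form diag(1,1,1,1).

∂_2: C_2 → C_1 sends each 2-simplex [p,q,r] to [q,r] − [p,r] + [p,q]. For instance
  ∂[0,2,3] = [2,3] − [0,3] + [0,2],
  ∂[2,3,4] = [3,4] − [2,4] + [2,3].
The resulting 10×5 matrix has rank 5, and its Smith normal form has invariant factors (1,1,1,1,1).

Computing H_k = (kernel of ∂_k) / (image of ∂_{k+1}):

  H_2: rank ker ∂_2 − rank ∂_3 = (5 − 5) − 0 = 0, and there is no ∂_3, so H_2 = 0.

(K is a triangulation of the Möbius band.)

H_2 ≅ 0.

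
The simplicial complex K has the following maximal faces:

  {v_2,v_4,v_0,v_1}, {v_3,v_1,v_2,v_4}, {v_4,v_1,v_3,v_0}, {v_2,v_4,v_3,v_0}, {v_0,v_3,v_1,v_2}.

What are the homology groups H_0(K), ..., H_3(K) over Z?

H_0 ≅ Z,  H_1 = 0,  H_2 = 0,  H_3 ≅ Z.

Fix the vertex order v_0 < v_1 < v_2 < v_3 < v_4 and write every simplex with vertices in increasing order. Then dim K = 3 and the simplices of K are:

  0-simplices (5): [v_0], [v_1], [v_2], [v_3], [v_4]
  1-simplices (10): [v_0,v_1], [v_0,v_2], [v_0,v_3], [v_0,v_4], [v_1,v_2], [v_1,v_3], [v_1,v_4], [v_2,v_3], [v_2,v_4], [v_3,v_4]
  2-simplices (10): [v_0,v_1,v_2], [v_0,v_1,v_3], [v_0,v_1,v_4], [v_0,v_2,v_3], [v_0,v_2,v_4], [v_0,v_3,v_4], [v_1,v_2,v_3], [v_1,v_2,v_4], [v_1,v_3,v_4], [v_2,v_3,v_4]
  3-simplices (5): [v_0,v_1,v_2,v_3], [v_0,v_1,v_2,v_4], [v_0,v_1,v_3,v_4], [v_0,v_2,v_3,v_4], [v_1,v_2,v_3,v_4]

so the chain groups are C_0 ≅ Z^5, C_1 ≅ Z^10, C_2 ≅ Z^10, C_3 ≅ Z^5.

The boundary map ∂_1: C_1 → C_0 is given by ∂[p,q] = [q] − [p]. For instance
  ∂[v_1,v_3] = [v_3] − [v_1].
As a 5×10 matrix over Z this has rank 4, with invariant factors (1,1,1,1).

∂_2: C_2 → C_1 acts by ∂[p,q,r] = [q,r] − [p,r] + [p,q]. For instance
  ∂[v_0,v_1,v_3] = [v_1,v_3] − [v_0,v_3] + [v_0,v_1],
  ∂[v_0,v_2,v_3] = [v_2,v_3] − [v_0,v_3] + [v_0,v_2].
This gives a 10×10 integer matrix of rank 6; reducing to Smith normal form yields diagonal entries (1,1,1,1,1,1).

Boundary ∂_3: C_3 → C_2 sends each 3-simplex σ to the alternating sum Σ_i (−1)^i (σ with its i-th vertex removed). For instance
  ∂[v_1,v_2,v_3,v_4] = [v_2,v_3,v_4] − [v_1,v_3,v_4] + [v_1,v_2,v_4] − [v_1,v_2,v_3],
  ∂[v_0,v_2,v_3,v_4] = [v_2,v_3,v_4] − [v_0,v_3,v_4] + [v_0,v_2,v_4] − [v_0,v_2,v_3].
The resulting 10×5 matrix has rank 4, and its Smith normal form has invariant factors (1,1,1,1).

Now H_k = ker ∂_k / im ∂_{k+1}, so:

  H_0: rank C_0 − rank ∂_1 = 5 − 4 = 1, and the invariant factors of ∂_1 are all 1, so H_0 ≅ Z.
  H_1: rank ker ∂_1 − rank ∂_2 = (10 − 4) − 6 = 0, and the invariant factors of ∂_2 are all 1, so H_1 ≅ 0.
  H_2: rank ker ∂_2 − rank ∂_3 = (10 − 6) − 4 = 0, and the invariant factors of ∂_3 are all 1, so H_2 ≅ 0.
  H_3: rank ker ∂_3 − rank ∂_4 = (5 − 4) − 0 = 1, and there is no ∂_4, so H_3 ≅ Z.

(K is a triangulation of the 3-sphere S^3.)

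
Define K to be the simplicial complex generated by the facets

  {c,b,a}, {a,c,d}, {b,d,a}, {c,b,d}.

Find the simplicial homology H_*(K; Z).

Order the vertices as a < b < c < d. Listing each simplex with vertices in this order, K has dimension 2 with simplices:

  0-simplices (4): a, b, c, d
  1-simplices (6): ab, ac, ad, bc, bd, cd
  2-simplices (4): abc, abd, acd, bcd

giving chain groups C_0 ≅ Z^4, C_1 ≅ Z^6, C_2 ≅ Z^4.

Boundary ∂_1: C_1 → C_0 is given by ∂[p,q] = [q] − [p].
As a 4×6 matrix over Z this has rank 3, with invariant factors (1,1,1).

Boundary ∂_2: C_2 → C_1 maps a triangle to the signed sum of its edges. For instance
  ∂abd = bd − ad + ab,
  ∂acd = cd − ad + ac.
The 6×4 boundary matrix has rank 3 and Smith normal form diag(1,1,1).

Reading off H_k = ker ∂_k / im ∂_{k+1}:

  H_0: rank C_0 − rank ∂_1 = 4 − 3 = 1, and the invariant factors of ∂_1 are all 1, so H_0 = Z.
  H_1: rank ker ∂_1 − rank ∂_2 = (6 − 3) − 3 = 0, and the invariant factors of ∂_2 are all 1, so H_1 = 0.
  H_2: rank ker ∂_2 − rank ∂_3 = (4 − 3) − 0 = 1, and there is no ∂_3, so H_2 = Z.

H_0 ≅ Z,  H_1 = 0,  H_2 ≅ Z.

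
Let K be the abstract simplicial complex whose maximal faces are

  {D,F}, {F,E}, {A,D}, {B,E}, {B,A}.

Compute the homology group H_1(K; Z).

H_1 ≅ Z.

Order the vertices as A < B < D < E < F. Listing each simplex with vertices in this order, K has dimension 1 with simplices:

  0-simplices (5): A, B, D, E, F
  1-simplices (5): AB, AD, BE, DF, EF

giving chain groups C_0 ≅ Z^5, C_1 ≅ Z^5.

∂_1: C_1 → C_0 sends each edge [p,q] (with p < q) to q − p. For instance
  ∂AD = D − A.
The resulting 5×5 matrix has rank 4, and its Smith normal form has invariant factors (1,1,1,1).

From H_k ≅ ker(∂_k) / im(∂_{k+1}) we obtain:

  H_1: rank ker ∂_1 − rank ∂_2 = (5 − 4) − 0 = 1, and there is no ∂_2, so H_1 ≅ Z.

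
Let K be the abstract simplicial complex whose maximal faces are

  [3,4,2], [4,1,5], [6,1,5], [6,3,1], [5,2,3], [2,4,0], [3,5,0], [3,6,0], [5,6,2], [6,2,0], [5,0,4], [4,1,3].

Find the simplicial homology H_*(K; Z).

H_0 = Z,  H_1 = Z/2,  H_2 = 0.

Take the total order 0 < 1 < 2 < 3 < 4 < 5 < 6 on the vertex set. Then K (dimension 2) consists of the simplices:

  0-simplices (7): [0], [1], [2], [3], [4], [5], [6]
  1-simplices (18): [0,2], [0,3], [0,4], [0,5], [0,6], [1,3], [1,4], [1,5], [1,6], [2,3], [2,4], [2,5], [2,6], [3,4], [3,5], [3,6], [4,5], [5,6]
  2-simplices (12): [0,2,4], [0,2,6], [0,3,5], [0,3,6], [0,4,5], [1,3,4], [1,3,6], [1,4,5], [1,5,6], [2,3,4], [2,3,5], [2,5,6]

so the chain groups are C_0 ≅ Z^7, C_1 ≅ Z^18, C_2 ≅ Z^12.

The boundary map ∂_1: C_1 → C_0 maps an edge to its endpoints' difference, ∂[p,q] = q − p.
The 7×18 boundary matrix has rank 6 and Smith normal form diag(1,1,1,1,1,1).

Boundary ∂_2: C_2 → C_1 acts by ∂[p,q,r] = [q,r] − [p,r] + [p,q]. For instance
  ∂[0,3,6] = [3,6] − [0,6] + [0,3],
  ∂[1,3,4] = [3,4] − [1,4] + [1,3].
The 18×12 boundary matrix has rank 12 and Smith normal form diag(1,1,1,1,1,1,1,1,1,1,1,2).

From H_k ≅ ker(∂_k) / im(∂_{k+1}) we obtain:

  H_0: rank C_0 − rank ∂_1 = 7 − 6 = 1, and the invariant factors of ∂_1 are all 1, so H_0 ≅ Z.
  H_1: rank ker ∂_1 − rank ∂_2 = (18 − 6) − 12 = 0, and ∂_2 has invariant factor 2 > 1, so H_1 ≅ Z/2.
  H_2: rank ker ∂_2 − rank ∂_3 = (12 − 12) − 0 = 0, and there is no ∂_3, so H_2 ≅ 0.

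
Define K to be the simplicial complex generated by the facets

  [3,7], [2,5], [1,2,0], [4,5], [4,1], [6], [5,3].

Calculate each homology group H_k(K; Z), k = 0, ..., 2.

H_0 ≅ Z^2,  H_1 ≅ Z,  H_2 = 0.

K has 8 vertices, 8 edges, 1 triangle.
rank ∂_0 = 0, rank ∂_1 = 6 ⇒ b_0 = 8 − 0 − 6 = 2; all invariant factors of ∂_1 are 1 so no torsion. So H_0 ≅ Z^2.
rank ∂_1 = 6, rank ∂_2 = 1 ⇒ b_1 = 8 − 6 − 1 = 1; all invariant factors of ∂_2 are 1 so no torsion. So H_1 ≅ Z.
rank ∂_2 = 1, rank ∂_3 = 0 ⇒ b_2 = 1 − 1 − 0 = 0. So H_2 ≅ 0.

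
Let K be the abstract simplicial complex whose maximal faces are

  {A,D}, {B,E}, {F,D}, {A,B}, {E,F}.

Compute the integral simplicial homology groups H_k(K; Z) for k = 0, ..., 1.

H_0 ≅ Z,  H_1 ≅ Z.

We work with the vertex ordering A < B < D < E < F. The simplices of K, each written with vertices in increasing order, are:

  0-simplices (5): A, B, D, E, F
  1-simplices (5): AB, AD, BE, DF, EF

giving chain groups C_0 ≅ Z^5, C_1 ≅ Z^5.

The boundary map ∂_1: C_1 → C_0 maps an edge to its endpoints' difference, ∂[p,q] = q − p. For instance
  ∂DF = F − D.
The 5×5 boundary matrix has rank 4 and Smith normal form diag(1,1,1,1).

Reading off H_k = ker ∂_k / im ∂_{k+1}:

  H_0: rank C_0 − rank ∂_1 = 5 − 4 = 1, and the invariant factors of ∂_1 are all 1, so H_0 ≅ Z.
  H_1: rank ker ∂_1 − rank ∂_2 = (5 − 4) − 0 = 1, and there is no ∂_2, so H_1 ≅ Z.

(K is a triangulation of the circle S^1.)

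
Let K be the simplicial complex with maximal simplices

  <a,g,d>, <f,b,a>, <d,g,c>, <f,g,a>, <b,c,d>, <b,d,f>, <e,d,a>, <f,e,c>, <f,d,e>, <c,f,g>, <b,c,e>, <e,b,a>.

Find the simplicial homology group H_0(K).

H_0 ≅ Z.

We work with the vertex ordering a < b < c < d < e < f < g. The simplices of K, each written with vertices in increasing order, are:

  0-simplices (7): a, b, c, d, e, f, g
  1-simplices (18): ab, ad, ae, af, ag, bc, bd, be, bf, cd, ce, cf, cg, de, df, dg, ef, fg
  2-simplices (12): abe, abf, ade, adg, afg, bcd, bce, bdf, cdg, cef, cfg, def

Hence C_0 ≅ Z^7, C_1 ≅ Z^18, C_2 ≅ Z^12.

Boundary ∂_1: C_1 → C_0 maps an edge to its endpoints' difference, ∂[p,q] = q − p. For instance
  ∂ag = g − a.
As a 7×18 matrix over Z this has rank 6, with invariant factors (1,1,1,1,1,1).

The boundary map ∂_2: C_2 → C_1 sends each 2-simplex [p,q,r] to [q,r] − [p,r] + [p,q]. For instance
  ∂def = ef − df + de,
  ∂afg = fg − ag + af.
This gives a 18×12 integer matrix of rank 12; reducing to Smith normal form yields diagonal entries (1,1,1,1,1,1,1,1,1,1,1,2).

Now H_k = ker ∂_k / im ∂_{k+1}, so:

  H_0: rank C_0 − rank ∂_1 = 7 − 6 = 1, and the invariant factors of ∂_1 are all 1, so H_0 = Z.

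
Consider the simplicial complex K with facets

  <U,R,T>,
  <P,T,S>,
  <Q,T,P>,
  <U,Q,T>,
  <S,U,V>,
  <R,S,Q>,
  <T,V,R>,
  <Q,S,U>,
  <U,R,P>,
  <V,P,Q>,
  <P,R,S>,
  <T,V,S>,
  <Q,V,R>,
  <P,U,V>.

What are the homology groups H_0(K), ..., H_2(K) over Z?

H_0 ≅ Z,  H_1 ≅ Z^2,  H_2 ≅ Z.

K has 7 vertices, 21 edges, 14 triangles.
rank ∂_0 = 0, rank ∂_1 = 6 ⇒ b_0 = 7 − 0 − 6 = 1; all invariant factors of ∂_1 are 1 so no torsion. So H_0 = Z.
rank ∂_1 = 6, rank ∂_2 = 13 ⇒ b_1 = 21 − 6 − 13 = 2; all invariant factors of ∂_2 are 1 so no torsion. So H_1 = Z^2.
rank ∂_2 = 13, rank ∂_3 = 0 ⇒ b_2 = 14 − 13 − 0 = 1. So H_2 = Z.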